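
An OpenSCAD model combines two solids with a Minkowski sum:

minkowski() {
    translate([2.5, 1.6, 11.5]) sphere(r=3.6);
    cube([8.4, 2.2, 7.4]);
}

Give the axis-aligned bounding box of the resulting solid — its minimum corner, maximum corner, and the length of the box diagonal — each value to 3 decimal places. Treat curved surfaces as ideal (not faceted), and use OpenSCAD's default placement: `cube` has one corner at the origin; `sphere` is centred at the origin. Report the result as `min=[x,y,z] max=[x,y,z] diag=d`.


min=[-1.100,-2.000,7.900] max=[14.500,7.400,22.500] diag=23.343

A = translate([2.5, 1.6, 11.5]) sphere(r=3.6) → bbox [-1.1,-2,7.9] .. [6.1,5.2,15.1]
B = cube([8.4, 2.2, 7.4]) → bbox [0,0,0] .. [8.4,2.2,7.4]
lo = A.lo+B.lo = [-1.1+0, -2+0, 7.9+0] = [-1.100,-2.000,7.900]
hi = A.hi+B.hi = [6.1+8.4, 5.2+2.2, 15.1+7.4] = [14.500,7.400,22.500]
diag = √(15.6²+9.4²+14.6²) = √544.88 = 23.343


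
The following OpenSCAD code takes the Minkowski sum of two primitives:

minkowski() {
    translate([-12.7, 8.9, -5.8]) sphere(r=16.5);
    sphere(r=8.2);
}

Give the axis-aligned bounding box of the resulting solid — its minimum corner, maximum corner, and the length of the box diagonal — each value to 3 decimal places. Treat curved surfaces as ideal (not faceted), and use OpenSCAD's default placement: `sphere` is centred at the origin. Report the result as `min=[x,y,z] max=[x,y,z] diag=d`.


A = translate([-12.7, 8.9, -5.8]) sphere(r=16.5) → bbox [-29.2,-7.6,-22.3] .. [3.8,25.4,10.7]
B = sphere(r=8.2) → bbox [-8.2,-8.2,-8.2] .. [8.2,8.2,8.2]
lo = A.lo+B.lo = [-29.2-8.2, -7.6-8.2, -22.3-8.2] = [-37.400,-15.800,-30.500]
hi = A.hi+B.hi = [3.8+8.2, 25.4+8.2, 10.7+8.2] = [12.000,33.600,18.900]
diag = √(49.4²+49.4²+49.4²) = √7321.08 = 85.563

min=[-37.400,-15.800,-30.500] max=[12.000,33.600,18.900] diag=85.563


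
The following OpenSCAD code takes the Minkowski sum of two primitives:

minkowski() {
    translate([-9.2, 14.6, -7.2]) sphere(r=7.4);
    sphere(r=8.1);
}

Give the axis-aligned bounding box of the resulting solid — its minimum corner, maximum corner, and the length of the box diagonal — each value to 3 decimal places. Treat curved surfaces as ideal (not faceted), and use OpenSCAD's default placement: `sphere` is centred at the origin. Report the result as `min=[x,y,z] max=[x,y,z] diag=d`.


min=[-24.700,-0.900,-22.700] max=[6.300,30.100,8.300] diag=53.694

A = translate([-9.2, 14.6, -7.2]) sphere(r=7.4) → bbox [-16.6,7.2,-14.6] .. [-1.8,22,0.2]
B = sphere(r=8.1) → bbox [-8.1,-8.1,-8.1] .. [8.1,8.1,8.1]
lo = A.lo+B.lo = [-16.6-8.1, 7.2-8.1, -14.6-8.1] = [-24.700,-0.900,-22.700]
hi = A.hi+B.hi = [-1.8+8.1, 22+8.1, 0.2+8.1] = [6.300,30.100,8.300]
diag = √(31²+31²+31²) = √2883 = 53.694


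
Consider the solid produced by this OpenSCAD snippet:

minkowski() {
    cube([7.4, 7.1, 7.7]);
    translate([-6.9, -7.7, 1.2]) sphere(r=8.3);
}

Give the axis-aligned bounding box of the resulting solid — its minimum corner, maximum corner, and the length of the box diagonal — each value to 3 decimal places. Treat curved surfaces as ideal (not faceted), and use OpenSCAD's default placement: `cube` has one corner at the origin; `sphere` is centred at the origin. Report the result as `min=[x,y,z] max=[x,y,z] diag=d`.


min=[-15.200,-16.000,-7.100] max=[8.800,7.700,17.200] diag=41.571

A = translate([-6.9, -7.7, 1.2]) sphere(r=8.3) → bbox [-15.2,-16,-7.1] .. [1.4,0.6,9.5]
B = cube([7.4, 7.1, 7.7]) → bbox [0,0,0] .. [7.4,7.1,7.7]
lo = A.lo+B.lo = [-15.2+0, -16+0, -7.1+0] = [-15.200,-16.000,-7.100]
hi = A.hi+B.hi = [1.4+7.4, 0.6+7.1, 9.5+7.7] = [8.800,7.700,17.200]
diag = √(24²+23.7²+24.3²) = √1728.18 = 41.571


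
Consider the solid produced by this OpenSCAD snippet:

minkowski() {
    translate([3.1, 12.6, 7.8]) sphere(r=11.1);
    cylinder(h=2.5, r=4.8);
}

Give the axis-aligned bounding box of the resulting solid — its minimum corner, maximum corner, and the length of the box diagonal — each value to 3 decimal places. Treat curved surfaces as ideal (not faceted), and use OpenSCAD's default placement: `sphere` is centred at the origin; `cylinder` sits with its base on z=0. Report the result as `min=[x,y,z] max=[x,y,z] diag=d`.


A = translate([3.1, 12.6, 7.8]) sphere(r=11.1) → bbox [-8,1.5,-3.3] .. [14.2,23.7,18.9]
B = cylinder(h=2.5, r=4.8) → bbox [-4.8,-4.8,0] .. [4.8,4.8,2.5]
lo = A.lo+B.lo = [-8-4.8, 1.5-4.8, -3.3+0] = [-12.800,-3.300,-3.300]
hi = A.hi+B.hi = [14.2+4.8, 23.7+4.8, 18.9+2.5] = [19.000,28.500,21.400]
diag = √(31.8²+31.8²+24.7²) = √2632.57 = 51.309

min=[-12.800,-3.300,-3.300] max=[19.000,28.500,21.400] diag=51.309


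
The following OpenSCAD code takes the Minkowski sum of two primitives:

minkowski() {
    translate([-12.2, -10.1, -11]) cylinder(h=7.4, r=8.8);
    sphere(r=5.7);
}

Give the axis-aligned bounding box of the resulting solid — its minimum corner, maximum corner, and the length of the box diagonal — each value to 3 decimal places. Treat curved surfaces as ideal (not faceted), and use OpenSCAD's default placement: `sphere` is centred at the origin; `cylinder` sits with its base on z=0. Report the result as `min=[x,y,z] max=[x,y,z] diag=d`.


A = translate([-12.2, -10.1, -11]) cylinder(h=7.4, r=8.8) → bbox [-21,-18.9,-11] .. [-3.4,-1.3,-3.6]
B = sphere(r=5.7) → bbox [-5.7,-5.7,-5.7] .. [5.7,5.7,5.7]
lo = A.lo+B.lo = [-21-5.7, -18.9-5.7, -11-5.7] = [-26.700,-24.600,-16.700]
hi = A.hi+B.hi = [-3.4+5.7, -1.3+5.7, -3.6+5.7] = [2.300,4.400,2.100]
diag = √(29²+29²+18.8²) = √2035.44 = 45.116

min=[-26.700,-24.600,-16.700] max=[2.300,4.400,2.100] diag=45.116


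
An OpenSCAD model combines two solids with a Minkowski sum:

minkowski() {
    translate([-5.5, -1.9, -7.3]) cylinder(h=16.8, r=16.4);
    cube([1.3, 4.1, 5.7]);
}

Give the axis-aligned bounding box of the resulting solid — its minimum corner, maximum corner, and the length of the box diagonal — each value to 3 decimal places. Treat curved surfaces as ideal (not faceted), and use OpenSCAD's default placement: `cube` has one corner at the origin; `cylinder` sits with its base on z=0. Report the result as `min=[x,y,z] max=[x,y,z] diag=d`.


A = translate([-5.5, -1.9, -7.3]) cylinder(h=16.8, r=16.4) → bbox [-21.9,-18.3,-7.3] .. [10.9,14.5,9.5]
B = cube([1.3, 4.1, 5.7]) → bbox [0,0,0] .. [1.3,4.1,5.7]
lo = A.lo+B.lo = [-21.9+0, -18.3+0, -7.3+0] = [-21.900,-18.300,-7.300]
hi = A.hi+B.hi = [10.9+1.3, 14.5+4.1, 9.5+5.7] = [12.200,18.600,15.200]
diag = √(34.1²+36.9²+22.5²) = √3030.67 = 55.052

min=[-21.900,-18.300,-7.300] max=[12.200,18.600,15.200] diag=55.052


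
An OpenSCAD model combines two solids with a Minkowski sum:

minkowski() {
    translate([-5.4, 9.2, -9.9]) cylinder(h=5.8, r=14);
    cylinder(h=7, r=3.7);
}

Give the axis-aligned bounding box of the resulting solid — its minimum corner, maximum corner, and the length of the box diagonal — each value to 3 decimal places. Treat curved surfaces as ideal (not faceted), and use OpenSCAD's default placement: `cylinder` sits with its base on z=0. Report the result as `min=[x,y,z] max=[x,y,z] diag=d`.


min=[-23.100,-8.500,-9.900] max=[12.300,26.900,2.900] diag=51.674

A = translate([-5.4, 9.2, -9.9]) cylinder(h=5.8, r=14) → bbox [-19.4,-4.8,-9.9] .. [8.6,23.2,-4.1]
B = cylinder(h=7, r=3.7) → bbox [-3.7,-3.7,0] .. [3.7,3.7,7]
lo = A.lo+B.lo = [-19.4-3.7, -4.8-3.7, -9.9+0] = [-23.100,-8.500,-9.900]
hi = A.hi+B.hi = [8.6+3.7, 23.2+3.7, -4.1+7] = [12.300,26.900,2.900]
diag = √(35.4²+35.4²+12.8²) = √2670.16 = 51.674


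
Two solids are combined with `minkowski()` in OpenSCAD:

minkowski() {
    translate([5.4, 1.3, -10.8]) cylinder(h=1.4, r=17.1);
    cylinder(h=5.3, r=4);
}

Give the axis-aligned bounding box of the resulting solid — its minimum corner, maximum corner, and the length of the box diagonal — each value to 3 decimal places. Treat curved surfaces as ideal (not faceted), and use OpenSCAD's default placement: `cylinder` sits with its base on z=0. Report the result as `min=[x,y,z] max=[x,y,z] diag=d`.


min=[-15.700,-19.800,-10.800] max=[26.500,22.400,-4.100] diag=60.055

A = translate([5.4, 1.3, -10.8]) cylinder(h=1.4, r=17.1) → bbox [-11.7,-15.8,-10.8] .. [22.5,18.4,-9.4]
B = cylinder(h=5.3, r=4) → bbox [-4,-4,0] .. [4,4,5.3]
lo = A.lo+B.lo = [-11.7-4, -15.8-4, -10.8+0] = [-15.700,-19.800,-10.800]
hi = A.hi+B.hi = [22.5+4, 18.4+4, -9.4+5.3] = [26.500,22.400,-4.100]
diag = √(42.2²+42.2²+6.7²) = √3606.57 = 60.055


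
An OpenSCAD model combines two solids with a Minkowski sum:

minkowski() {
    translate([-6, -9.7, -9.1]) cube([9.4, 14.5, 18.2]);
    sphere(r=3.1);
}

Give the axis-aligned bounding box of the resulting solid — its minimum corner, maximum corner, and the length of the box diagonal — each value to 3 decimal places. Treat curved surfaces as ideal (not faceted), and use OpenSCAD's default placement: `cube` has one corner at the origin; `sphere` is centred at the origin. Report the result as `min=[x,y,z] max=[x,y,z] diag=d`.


A = translate([-6, -9.7, -9.1]) cube([9.4, 14.5, 18.2]) → bbox [-6,-9.7,-9.1] .. [3.4,4.8,9.1]
B = sphere(r=3.1) → bbox [-3.1,-3.1,-3.1] .. [3.1,3.1,3.1]
lo = A.lo+B.lo = [-6-3.1, -9.7-3.1, -9.1-3.1] = [-9.100,-12.800,-12.200]
hi = A.hi+B.hi = [3.4+3.1, 4.8+3.1, 9.1+3.1] = [6.500,7.900,12.200]
diag = √(15.6²+20.7²+24.4²) = √1267.21 = 35.598

min=[-9.100,-12.800,-12.200] max=[6.500,7.900,12.200] diag=35.598


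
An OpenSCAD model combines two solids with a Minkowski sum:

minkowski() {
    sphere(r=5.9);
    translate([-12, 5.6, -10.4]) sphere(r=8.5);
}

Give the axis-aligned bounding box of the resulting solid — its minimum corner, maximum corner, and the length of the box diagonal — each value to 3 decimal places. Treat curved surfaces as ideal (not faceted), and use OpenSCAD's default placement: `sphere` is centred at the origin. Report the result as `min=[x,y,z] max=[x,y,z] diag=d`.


A = translate([-12, 5.6, -10.4]) sphere(r=8.5) → bbox [-20.5,-2.9,-18.9] .. [-3.5,14.1,-1.9]
B = sphere(r=5.9) → bbox [-5.9,-5.9,-5.9] .. [5.9,5.9,5.9]
lo = A.lo+B.lo = [-20.5-5.9, -2.9-5.9, -18.9-5.9] = [-26.400,-8.800,-24.800]
hi = A.hi+B.hi = [-3.5+5.9, 14.1+5.9, -1.9+5.9] = [2.400,20.000,4.000]
diag = √(28.8²+28.8²+28.8²) = √2488.32 = 49.883

min=[-26.400,-8.800,-24.800] max=[2.400,20.000,4.000] diag=49.883


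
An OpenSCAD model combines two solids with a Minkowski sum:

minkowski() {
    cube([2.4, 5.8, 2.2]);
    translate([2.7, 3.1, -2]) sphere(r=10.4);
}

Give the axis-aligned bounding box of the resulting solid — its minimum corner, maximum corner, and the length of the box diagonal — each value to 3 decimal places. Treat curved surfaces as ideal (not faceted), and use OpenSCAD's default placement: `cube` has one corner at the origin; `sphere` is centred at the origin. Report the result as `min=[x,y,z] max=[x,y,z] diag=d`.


A = translate([2.7, 3.1, -2]) sphere(r=10.4) → bbox [-7.7,-7.3,-12.4] .. [13.1,13.5,8.4]
B = cube([2.4, 5.8, 2.2]) → bbox [0,0,0] .. [2.4,5.8,2.2]
lo = A.lo+B.lo = [-7.7+0, -7.3+0, -12.4+0] = [-7.700,-7.300,-12.400]
hi = A.hi+B.hi = [13.1+2.4, 13.5+5.8, 8.4+2.2] = [15.500,19.300,10.600]
diag = √(23.2²+26.6²+23²) = √1774.8 = 42.128

min=[-7.700,-7.300,-12.400] max=[15.500,19.300,10.600] diag=42.128


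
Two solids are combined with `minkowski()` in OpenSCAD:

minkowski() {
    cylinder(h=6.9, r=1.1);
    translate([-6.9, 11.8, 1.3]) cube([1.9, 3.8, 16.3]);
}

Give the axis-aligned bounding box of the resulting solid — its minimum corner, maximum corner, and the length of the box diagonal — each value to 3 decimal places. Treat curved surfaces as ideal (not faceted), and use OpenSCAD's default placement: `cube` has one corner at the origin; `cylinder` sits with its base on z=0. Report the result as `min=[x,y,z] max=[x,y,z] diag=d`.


min=[-8.000,10.700,1.300] max=[-3.900,16.700,24.500] diag=24.312

A = translate([-6.9, 11.8, 1.3]) cube([1.9, 3.8, 16.3]) → bbox [-6.9,11.8,1.3] .. [-5,15.6,17.6]
B = cylinder(h=6.9, r=1.1) → bbox [-1.1,-1.1,0] .. [1.1,1.1,6.9]
lo = A.lo+B.lo = [-6.9-1.1, 11.8-1.1, 1.3+0] = [-8.000,10.700,1.300]
hi = A.hi+B.hi = [-5+1.1, 15.6+1.1, 17.6+6.9] = [-3.900,16.700,24.500]
diag = √(4.1²+6²+23.2²) = √591.05 = 24.312


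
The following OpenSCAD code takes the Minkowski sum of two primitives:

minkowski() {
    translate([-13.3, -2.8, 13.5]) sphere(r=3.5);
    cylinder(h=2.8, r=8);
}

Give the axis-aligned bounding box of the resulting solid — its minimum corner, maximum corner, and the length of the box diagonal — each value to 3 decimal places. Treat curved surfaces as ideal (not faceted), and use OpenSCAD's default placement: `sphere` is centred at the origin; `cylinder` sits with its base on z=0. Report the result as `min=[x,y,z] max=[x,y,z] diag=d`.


A = translate([-13.3, -2.8, 13.5]) sphere(r=3.5) → bbox [-16.8,-6.3,10] .. [-9.8,0.7,17]
B = cylinder(h=2.8, r=8) → bbox [-8,-8,0] .. [8,8,2.8]
lo = A.lo+B.lo = [-16.8-8, -6.3-8, 10+0] = [-24.800,-14.300,10.000]
hi = A.hi+B.hi = [-9.8+8, 0.7+8, 17+2.8] = [-1.800,8.700,19.800]
diag = √(23²+23²+9.8²) = √1154.04 = 33.971

min=[-24.800,-14.300,10.000] max=[-1.800,8.700,19.800] diag=33.971


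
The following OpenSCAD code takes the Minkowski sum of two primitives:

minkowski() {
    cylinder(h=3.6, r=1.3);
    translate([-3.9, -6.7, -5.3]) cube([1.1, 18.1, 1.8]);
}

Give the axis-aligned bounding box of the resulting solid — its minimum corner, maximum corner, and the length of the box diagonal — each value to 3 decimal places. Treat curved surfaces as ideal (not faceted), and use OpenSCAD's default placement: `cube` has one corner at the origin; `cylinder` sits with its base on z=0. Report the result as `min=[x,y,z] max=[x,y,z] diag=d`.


A = translate([-3.9, -6.7, -5.3]) cube([1.1, 18.1, 1.8]) → bbox [-3.9,-6.7,-5.3] .. [-2.8,11.4,-3.5]
B = cylinder(h=3.6, r=1.3) → bbox [-1.3,-1.3,0] .. [1.3,1.3,3.6]
lo = A.lo+B.lo = [-3.9-1.3, -6.7-1.3, -5.3+0] = [-5.200,-8.000,-5.300]
hi = A.hi+B.hi = [-2.8+1.3, 11.4+1.3, -3.5+3.6] = [-1.500,12.700,0.100]
diag = √(3.7²+20.7²+5.4²) = √471.34 = 21.710

min=[-5.200,-8.000,-5.300] max=[-1.500,12.700,0.100] diag=21.710


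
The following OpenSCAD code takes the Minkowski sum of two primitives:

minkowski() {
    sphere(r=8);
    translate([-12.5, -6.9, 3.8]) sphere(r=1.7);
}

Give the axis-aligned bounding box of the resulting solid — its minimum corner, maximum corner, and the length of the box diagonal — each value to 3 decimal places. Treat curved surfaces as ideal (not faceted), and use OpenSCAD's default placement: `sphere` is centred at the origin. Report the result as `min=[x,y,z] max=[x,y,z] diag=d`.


A = translate([-12.5, -6.9, 3.8]) sphere(r=1.7) → bbox [-14.2,-8.6,2.1] .. [-10.8,-5.2,5.5]
B = sphere(r=8) → bbox [-8,-8,-8] .. [8,8,8]
lo = A.lo+B.lo = [-14.2-8, -8.6-8, 2.1-8] = [-22.200,-16.600,-5.900]
hi = A.hi+B.hi = [-10.8+8, -5.2+8, 5.5+8] = [-2.800,2.800,13.500]
diag = √(19.4²+19.4²+19.4²) = √1129.08 = 33.602

min=[-22.200,-16.600,-5.900] max=[-2.800,2.800,13.500] diag=33.602


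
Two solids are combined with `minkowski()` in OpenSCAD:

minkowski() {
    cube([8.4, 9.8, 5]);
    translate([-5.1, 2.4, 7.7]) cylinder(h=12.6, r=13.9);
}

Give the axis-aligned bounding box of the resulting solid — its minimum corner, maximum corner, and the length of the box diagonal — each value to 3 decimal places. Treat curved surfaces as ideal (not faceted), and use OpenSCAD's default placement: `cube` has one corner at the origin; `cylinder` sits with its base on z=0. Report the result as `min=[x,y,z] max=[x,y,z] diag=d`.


min=[-19.000,-11.500,7.700] max=[17.200,26.100,25.300] diag=55.081

A = translate([-5.1, 2.4, 7.7]) cylinder(h=12.6, r=13.9) → bbox [-19,-11.5,7.7] .. [8.8,16.3,20.3]
B = cube([8.4, 9.8, 5]) → bbox [0,0,0] .. [8.4,9.8,5]
lo = A.lo+B.lo = [-19+0, -11.5+0, 7.7+0] = [-19.000,-11.500,7.700]
hi = A.hi+B.hi = [8.8+8.4, 16.3+9.8, 20.3+5] = [17.200,26.100,25.300]
diag = √(36.2²+37.6²+17.6²) = √3033.96 = 55.081


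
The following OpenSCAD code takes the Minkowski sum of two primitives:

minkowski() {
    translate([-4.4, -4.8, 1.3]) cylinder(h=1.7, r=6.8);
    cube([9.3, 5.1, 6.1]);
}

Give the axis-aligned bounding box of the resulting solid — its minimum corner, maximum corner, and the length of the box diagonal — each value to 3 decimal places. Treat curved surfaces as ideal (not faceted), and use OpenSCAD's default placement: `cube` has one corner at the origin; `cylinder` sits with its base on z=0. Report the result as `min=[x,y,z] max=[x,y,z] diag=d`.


min=[-11.200,-11.600,1.300] max=[11.700,7.100,9.100] diag=30.577

A = translate([-4.4, -4.8, 1.3]) cylinder(h=1.7, r=6.8) → bbox [-11.2,-11.6,1.3] .. [2.4,2,3]
B = cube([9.3, 5.1, 6.1]) → bbox [0,0,0] .. [9.3,5.1,6.1]
lo = A.lo+B.lo = [-11.2+0, -11.6+0, 1.3+0] = [-11.200,-11.600,1.300]
hi = A.hi+B.hi = [2.4+9.3, 2+5.1, 3+6.1] = [11.700,7.100,9.100]
diag = √(22.9²+18.7²+7.8²) = √934.94 = 30.577


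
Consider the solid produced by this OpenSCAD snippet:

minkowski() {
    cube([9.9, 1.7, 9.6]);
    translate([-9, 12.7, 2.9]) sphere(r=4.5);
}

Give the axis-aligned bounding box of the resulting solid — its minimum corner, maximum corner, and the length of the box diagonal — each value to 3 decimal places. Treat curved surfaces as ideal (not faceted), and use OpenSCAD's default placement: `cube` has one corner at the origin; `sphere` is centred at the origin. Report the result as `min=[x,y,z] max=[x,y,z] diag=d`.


min=[-13.500,8.200,-1.600] max=[5.400,18.900,17.000] diag=28.595

A = translate([-9, 12.7, 2.9]) sphere(r=4.5) → bbox [-13.5,8.2,-1.6] .. [-4.5,17.2,7.4]
B = cube([9.9, 1.7, 9.6]) → bbox [0,0,0] .. [9.9,1.7,9.6]
lo = A.lo+B.lo = [-13.5+0, 8.2+0, -1.6+0] = [-13.500,8.200,-1.600]
hi = A.hi+B.hi = [-4.5+9.9, 17.2+1.7, 7.4+9.6] = [5.400,18.900,17.000]
diag = √(18.9²+10.7²+18.6²) = √817.66 = 28.595


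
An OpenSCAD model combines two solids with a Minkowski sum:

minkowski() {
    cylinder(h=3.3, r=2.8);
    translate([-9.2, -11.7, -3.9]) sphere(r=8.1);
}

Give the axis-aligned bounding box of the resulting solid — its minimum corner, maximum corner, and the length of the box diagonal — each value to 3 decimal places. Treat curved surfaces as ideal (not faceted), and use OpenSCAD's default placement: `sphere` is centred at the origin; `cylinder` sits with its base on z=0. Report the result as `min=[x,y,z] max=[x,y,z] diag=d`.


A = translate([-9.2, -11.7, -3.9]) sphere(r=8.1) → bbox [-17.3,-19.8,-12] .. [-1.1,-3.6,4.2]
B = cylinder(h=3.3, r=2.8) → bbox [-2.8,-2.8,0] .. [2.8,2.8,3.3]
lo = A.lo+B.lo = [-17.3-2.8, -19.8-2.8, -12+0] = [-20.100,-22.600,-12.000]
hi = A.hi+B.hi = [-1.1+2.8, -3.6+2.8, 4.2+3.3] = [1.700,-0.800,7.500]
diag = √(21.8²+21.8²+19.5²) = √1330.73 = 36.479

min=[-20.100,-22.600,-12.000] max=[1.700,-0.800,7.500] diag=36.479


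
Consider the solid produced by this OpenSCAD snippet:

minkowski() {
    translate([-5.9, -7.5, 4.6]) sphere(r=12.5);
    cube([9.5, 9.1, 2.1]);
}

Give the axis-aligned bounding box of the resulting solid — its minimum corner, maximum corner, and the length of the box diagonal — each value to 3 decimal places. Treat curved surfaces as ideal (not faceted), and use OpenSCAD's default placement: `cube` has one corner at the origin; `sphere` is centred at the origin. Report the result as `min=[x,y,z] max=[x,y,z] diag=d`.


min=[-18.400,-20.000,-7.900] max=[16.100,14.100,19.200] diag=55.565

A = translate([-5.9, -7.5, 4.6]) sphere(r=12.5) → bbox [-18.4,-20,-7.9] .. [6.6,5,17.1]
B = cube([9.5, 9.1, 2.1]) → bbox [0,0,0] .. [9.5,9.1,2.1]
lo = A.lo+B.lo = [-18.4+0, -20+0, -7.9+0] = [-18.400,-20.000,-7.900]
hi = A.hi+B.hi = [6.6+9.5, 5+9.1, 17.1+2.1] = [16.100,14.100,19.200]
diag = √(34.5²+34.1²+27.1²) = √3087.47 = 55.565


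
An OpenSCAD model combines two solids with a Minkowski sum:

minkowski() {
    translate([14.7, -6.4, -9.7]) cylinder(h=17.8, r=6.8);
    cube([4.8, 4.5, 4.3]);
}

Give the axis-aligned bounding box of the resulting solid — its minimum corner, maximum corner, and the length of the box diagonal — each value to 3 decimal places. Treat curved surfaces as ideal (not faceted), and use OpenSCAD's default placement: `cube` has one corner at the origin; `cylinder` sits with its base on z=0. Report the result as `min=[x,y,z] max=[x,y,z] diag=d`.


A = translate([14.7, -6.4, -9.7]) cylinder(h=17.8, r=6.8) → bbox [7.9,-13.2,-9.7] .. [21.5,0.4,8.1]
B = cube([4.8, 4.5, 4.3]) → bbox [0,0,0] .. [4.8,4.5,4.3]
lo = A.lo+B.lo = [7.9+0, -13.2+0, -9.7+0] = [7.900,-13.200,-9.700]
hi = A.hi+B.hi = [21.5+4.8, 0.4+4.5, 8.1+4.3] = [26.300,4.900,12.400]
diag = √(18.4²+18.1²+22.1²) = √1154.58 = 33.979

min=[7.900,-13.200,-9.700] max=[26.300,4.900,12.400] diag=33.979


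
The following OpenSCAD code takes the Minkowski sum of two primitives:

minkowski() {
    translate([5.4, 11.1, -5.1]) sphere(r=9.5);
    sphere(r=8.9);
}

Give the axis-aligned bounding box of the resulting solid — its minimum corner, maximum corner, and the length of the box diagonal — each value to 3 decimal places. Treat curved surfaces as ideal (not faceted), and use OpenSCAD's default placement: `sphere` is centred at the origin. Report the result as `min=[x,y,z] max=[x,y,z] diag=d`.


A = translate([5.4, 11.1, -5.1]) sphere(r=9.5) → bbox [-4.1,1.6,-14.6] .. [14.9,20.6,4.4]
B = sphere(r=8.9) → bbox [-8.9,-8.9,-8.9] .. [8.9,8.9,8.9]
lo = A.lo+B.lo = [-4.1-8.9, 1.6-8.9, -14.6-8.9] = [-13.000,-7.300,-23.500]
hi = A.hi+B.hi = [14.9+8.9, 20.6+8.9, 4.4+8.9] = [23.800,29.500,13.300]
diag = √(36.8²+36.8²+36.8²) = √4062.72 = 63.739

min=[-13.000,-7.300,-23.500] max=[23.800,29.500,13.300] diag=63.739


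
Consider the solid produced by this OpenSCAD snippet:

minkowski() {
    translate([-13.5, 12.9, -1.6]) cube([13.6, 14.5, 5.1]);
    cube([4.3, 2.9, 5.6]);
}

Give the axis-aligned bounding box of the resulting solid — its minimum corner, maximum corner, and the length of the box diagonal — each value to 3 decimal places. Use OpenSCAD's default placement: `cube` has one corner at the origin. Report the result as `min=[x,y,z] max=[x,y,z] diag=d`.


min=[-13.500,12.900,-1.600] max=[4.400,30.300,9.100] diag=27.160

A = translate([-13.5, 12.9, -1.6]) cube([13.6, 14.5, 5.1]) → bbox [-13.5,12.9,-1.6] .. [0.1,27.4,3.5]
B = cube([4.3, 2.9, 5.6]) → bbox [0,0,0] .. [4.3,2.9,5.6]
lo = A.lo+B.lo = [-13.5+0, 12.9+0, -1.6+0] = [-13.500,12.900,-1.600]
hi = A.hi+B.hi = [0.1+4.3, 27.4+2.9, 3.5+5.6] = [4.400,30.300,9.100]
diag = √(17.9²+17.4²+10.7²) = √737.66 = 27.160


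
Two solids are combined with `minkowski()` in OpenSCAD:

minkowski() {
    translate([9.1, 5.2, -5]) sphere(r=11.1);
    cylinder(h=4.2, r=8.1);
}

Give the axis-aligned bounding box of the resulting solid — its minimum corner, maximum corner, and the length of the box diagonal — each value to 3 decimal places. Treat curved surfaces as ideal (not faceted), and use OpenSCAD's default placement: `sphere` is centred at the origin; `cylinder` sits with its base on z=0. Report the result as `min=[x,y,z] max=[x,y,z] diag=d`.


A = translate([9.1, 5.2, -5]) sphere(r=11.1) → bbox [-2,-5.9,-16.1] .. [20.2,16.3,6.1]
B = cylinder(h=4.2, r=8.1) → bbox [-8.1,-8.1,0] .. [8.1,8.1,4.2]
lo = A.lo+B.lo = [-2-8.1, -5.9-8.1, -16.1+0] = [-10.100,-14.000,-16.100]
hi = A.hi+B.hi = [20.2+8.1, 16.3+8.1, 6.1+4.2] = [28.300,24.400,10.300]
diag = √(38.4²+38.4²+26.4²) = √3646.08 = 60.383

min=[-10.100,-14.000,-16.100] max=[28.300,24.400,10.300] diag=60.383


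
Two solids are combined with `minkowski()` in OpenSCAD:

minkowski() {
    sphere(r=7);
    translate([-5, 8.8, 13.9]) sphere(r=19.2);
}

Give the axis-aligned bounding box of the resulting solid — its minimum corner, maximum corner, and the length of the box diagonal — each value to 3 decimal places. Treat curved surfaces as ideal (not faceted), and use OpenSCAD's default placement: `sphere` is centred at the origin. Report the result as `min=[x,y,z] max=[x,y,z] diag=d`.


A = translate([-5, 8.8, 13.9]) sphere(r=19.2) → bbox [-24.2,-10.4,-5.3] .. [14.2,28,33.1]
B = sphere(r=7) → bbox [-7,-7,-7] .. [7,7,7]
lo = A.lo+B.lo = [-24.2-7, -10.4-7, -5.3-7] = [-31.200,-17.400,-12.300]
hi = A.hi+B.hi = [14.2+7, 28+7, 33.1+7] = [21.200,35.000,40.100]
diag = √(52.4²+52.4²+52.4²) = √8237.28 = 90.759

min=[-31.200,-17.400,-12.300] max=[21.200,35.000,40.100] diag=90.759


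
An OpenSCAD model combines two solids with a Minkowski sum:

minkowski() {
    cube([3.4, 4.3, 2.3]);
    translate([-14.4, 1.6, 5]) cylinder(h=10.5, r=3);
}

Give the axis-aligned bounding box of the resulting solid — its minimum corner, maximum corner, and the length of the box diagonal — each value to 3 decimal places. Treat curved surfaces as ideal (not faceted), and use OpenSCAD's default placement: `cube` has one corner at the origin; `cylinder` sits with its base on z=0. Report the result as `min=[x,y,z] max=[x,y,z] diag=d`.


A = translate([-14.4, 1.6, 5]) cylinder(h=10.5, r=3) → bbox [-17.4,-1.4,5] .. [-11.4,4.6,15.5]
B = cube([3.4, 4.3, 2.3]) → bbox [0,0,0] .. [3.4,4.3,2.3]
lo = A.lo+B.lo = [-17.4+0, -1.4+0, 5+0] = [-17.400,-1.400,5.000]
hi = A.hi+B.hi = [-11.4+3.4, 4.6+4.3, 15.5+2.3] = [-8.000,8.900,17.800]
diag = √(9.4²+10.3²+12.8²) = √358.29 = 18.929

min=[-17.400,-1.400,5.000] max=[-8.000,8.900,17.800] diag=18.929


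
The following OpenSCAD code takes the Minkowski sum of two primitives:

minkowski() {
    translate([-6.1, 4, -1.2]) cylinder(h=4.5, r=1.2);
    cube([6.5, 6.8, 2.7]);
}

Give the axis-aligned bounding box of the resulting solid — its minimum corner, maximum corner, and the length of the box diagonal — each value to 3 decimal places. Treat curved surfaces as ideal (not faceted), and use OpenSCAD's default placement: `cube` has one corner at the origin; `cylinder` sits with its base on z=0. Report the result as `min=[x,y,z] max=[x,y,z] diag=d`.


min=[-7.300,2.800,-1.200] max=[1.600,12.000,6.000] diag=14.686

A = translate([-6.1, 4, -1.2]) cylinder(h=4.5, r=1.2) → bbox [-7.3,2.8,-1.2] .. [-4.9,5.2,3.3]
B = cube([6.5, 6.8, 2.7]) → bbox [0,0,0] .. [6.5,6.8,2.7]
lo = A.lo+B.lo = [-7.3+0, 2.8+0, -1.2+0] = [-7.300,2.800,-1.200]
hi = A.hi+B.hi = [-4.9+6.5, 5.2+6.8, 3.3+2.7] = [1.600,12.000,6.000]
diag = √(8.9²+9.2²+7.2²) = √215.69 = 14.686


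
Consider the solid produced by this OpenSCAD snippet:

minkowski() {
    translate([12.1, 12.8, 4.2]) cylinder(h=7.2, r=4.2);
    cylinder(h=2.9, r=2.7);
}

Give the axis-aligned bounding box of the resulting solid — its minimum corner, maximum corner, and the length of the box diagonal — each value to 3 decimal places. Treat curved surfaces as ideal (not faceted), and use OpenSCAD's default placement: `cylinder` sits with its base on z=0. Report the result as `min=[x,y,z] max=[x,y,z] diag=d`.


min=[5.200,5.900,4.200] max=[19.000,19.700,14.300] diag=21.975

A = translate([12.1, 12.8, 4.2]) cylinder(h=7.2, r=4.2) → bbox [7.9,8.6,4.2] .. [16.3,17,11.4]
B = cylinder(h=2.9, r=2.7) → bbox [-2.7,-2.7,0] .. [2.7,2.7,2.9]
lo = A.lo+B.lo = [7.9-2.7, 8.6-2.7, 4.2+0] = [5.200,5.900,4.200]
hi = A.hi+B.hi = [16.3+2.7, 17+2.7, 11.4+2.9] = [19.000,19.700,14.300]
diag = √(13.8²+13.8²+10.1²) = √482.89 = 21.975


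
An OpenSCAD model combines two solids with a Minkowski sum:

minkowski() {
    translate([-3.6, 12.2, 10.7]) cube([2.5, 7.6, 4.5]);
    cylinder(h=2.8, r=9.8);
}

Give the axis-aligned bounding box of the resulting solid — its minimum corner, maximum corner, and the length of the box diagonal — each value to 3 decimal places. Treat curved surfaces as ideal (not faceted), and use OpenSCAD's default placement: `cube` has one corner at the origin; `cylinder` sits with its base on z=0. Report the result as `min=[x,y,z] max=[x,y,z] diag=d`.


A = translate([-3.6, 12.2, 10.7]) cube([2.5, 7.6, 4.5]) → bbox [-3.6,12.2,10.7] .. [-1.1,19.8,15.2]
B = cylinder(h=2.8, r=9.8) → bbox [-9.8,-9.8,0] .. [9.8,9.8,2.8]
lo = A.lo+B.lo = [-3.6-9.8, 12.2-9.8, 10.7+0] = [-13.400,2.400,10.700]
hi = A.hi+B.hi = [-1.1+9.8, 19.8+9.8, 15.2+2.8] = [8.700,29.600,18.000]
diag = √(22.1²+27.2²+7.3²) = √1281.54 = 35.799

min=[-13.400,2.400,10.700] max=[8.700,29.600,18.000] diag=35.799


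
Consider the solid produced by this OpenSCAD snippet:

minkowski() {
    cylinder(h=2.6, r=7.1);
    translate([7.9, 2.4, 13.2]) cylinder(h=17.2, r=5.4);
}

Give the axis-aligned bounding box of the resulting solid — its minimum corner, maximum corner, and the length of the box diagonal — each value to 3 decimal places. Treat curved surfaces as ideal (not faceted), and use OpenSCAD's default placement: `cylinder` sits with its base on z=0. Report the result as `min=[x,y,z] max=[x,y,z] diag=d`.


min=[-4.600,-10.100,13.200] max=[20.400,14.900,33.000] diag=40.522

A = translate([7.9, 2.4, 13.2]) cylinder(h=17.2, r=5.4) → bbox [2.5,-3,13.2] .. [13.3,7.8,30.4]
B = cylinder(h=2.6, r=7.1) → bbox [-7.1,-7.1,0] .. [7.1,7.1,2.6]
lo = A.lo+B.lo = [2.5-7.1, -3-7.1, 13.2+0] = [-4.600,-10.100,13.200]
hi = A.hi+B.hi = [13.3+7.1, 7.8+7.1, 30.4+2.6] = [20.400,14.900,33.000]
diag = √(25²+25²+19.8²) = √1642.04 = 40.522


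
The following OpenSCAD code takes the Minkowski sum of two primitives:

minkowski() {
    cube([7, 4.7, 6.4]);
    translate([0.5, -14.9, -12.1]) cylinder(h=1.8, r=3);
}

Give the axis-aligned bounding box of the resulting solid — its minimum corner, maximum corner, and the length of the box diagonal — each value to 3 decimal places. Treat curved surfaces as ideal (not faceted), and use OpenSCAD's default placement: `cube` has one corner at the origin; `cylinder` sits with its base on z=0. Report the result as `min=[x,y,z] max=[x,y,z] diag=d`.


A = translate([0.5, -14.9, -12.1]) cylinder(h=1.8, r=3) → bbox [-2.5,-17.9,-12.1] .. [3.5,-11.9,-10.3]
B = cube([7, 4.7, 6.4]) → bbox [0,0,0] .. [7,4.7,6.4]
lo = A.lo+B.lo = [-2.5+0, -17.9+0, -12.1+0] = [-2.500,-17.900,-12.100]
hi = A.hi+B.hi = [3.5+7, -11.9+4.7, -10.3+6.4] = [10.500,-7.200,-3.900]
diag = √(13²+10.7²+8.2²) = √350.73 = 18.728

min=[-2.500,-17.900,-12.100] max=[10.500,-7.200,-3.900] diag=18.728


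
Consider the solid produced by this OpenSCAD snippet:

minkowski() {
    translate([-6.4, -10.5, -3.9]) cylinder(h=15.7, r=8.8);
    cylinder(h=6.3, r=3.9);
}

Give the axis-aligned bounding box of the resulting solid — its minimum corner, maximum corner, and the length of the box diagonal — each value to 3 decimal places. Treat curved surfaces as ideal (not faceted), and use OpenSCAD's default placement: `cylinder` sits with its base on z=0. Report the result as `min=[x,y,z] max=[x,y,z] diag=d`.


min=[-19.100,-23.200,-3.900] max=[6.300,2.200,18.100] diag=42.123

A = translate([-6.4, -10.5, -3.9]) cylinder(h=15.7, r=8.8) → bbox [-15.2,-19.3,-3.9] .. [2.4,-1.7,11.8]
B = cylinder(h=6.3, r=3.9) → bbox [-3.9,-3.9,0] .. [3.9,3.9,6.3]
lo = A.lo+B.lo = [-15.2-3.9, -19.3-3.9, -3.9+0] = [-19.100,-23.200,-3.900]
hi = A.hi+B.hi = [2.4+3.9, -1.7+3.9, 11.8+6.3] = [6.300,2.200,18.100]
diag = √(25.4²+25.4²+22²) = √1774.32 = 42.123


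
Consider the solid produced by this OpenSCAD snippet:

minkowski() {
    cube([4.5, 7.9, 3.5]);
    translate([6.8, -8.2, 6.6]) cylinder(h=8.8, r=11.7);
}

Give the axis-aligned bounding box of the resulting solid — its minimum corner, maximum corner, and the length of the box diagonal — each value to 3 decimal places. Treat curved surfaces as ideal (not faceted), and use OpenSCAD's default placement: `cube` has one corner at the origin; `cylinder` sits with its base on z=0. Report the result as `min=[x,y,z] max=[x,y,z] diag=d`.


min=[-4.900,-19.900,6.600] max=[23.000,11.400,18.900] diag=43.697

A = translate([6.8, -8.2, 6.6]) cylinder(h=8.8, r=11.7) → bbox [-4.9,-19.9,6.6] .. [18.5,3.5,15.4]
B = cube([4.5, 7.9, 3.5]) → bbox [0,0,0] .. [4.5,7.9,3.5]
lo = A.lo+B.lo = [-4.9+0, -19.9+0, 6.6+0] = [-4.900,-19.900,6.600]
hi = A.hi+B.hi = [18.5+4.5, 3.5+7.9, 15.4+3.5] = [23.000,11.400,18.900]
diag = √(27.9²+31.3²+12.3²) = √1909.39 = 43.697


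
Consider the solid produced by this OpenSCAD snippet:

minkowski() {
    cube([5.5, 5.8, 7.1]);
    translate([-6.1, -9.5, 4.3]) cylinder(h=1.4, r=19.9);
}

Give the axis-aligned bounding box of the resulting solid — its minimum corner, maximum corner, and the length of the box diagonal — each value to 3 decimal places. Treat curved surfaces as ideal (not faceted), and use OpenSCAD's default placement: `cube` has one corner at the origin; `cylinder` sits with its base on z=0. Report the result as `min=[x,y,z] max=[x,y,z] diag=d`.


min=[-26.000,-29.400,4.300] max=[19.300,16.200,12.800] diag=64.836

A = translate([-6.1, -9.5, 4.3]) cylinder(h=1.4, r=19.9) → bbox [-26,-29.4,4.3] .. [13.8,10.4,5.7]
B = cube([5.5, 5.8, 7.1]) → bbox [0,0,0] .. [5.5,5.8,7.1]
lo = A.lo+B.lo = [-26+0, -29.4+0, 4.3+0] = [-26.000,-29.400,4.300]
hi = A.hi+B.hi = [13.8+5.5, 10.4+5.8, 5.7+7.1] = [19.300,16.200,12.800]
diag = √(45.3²+45.6²+8.5²) = √4203.7 = 64.836


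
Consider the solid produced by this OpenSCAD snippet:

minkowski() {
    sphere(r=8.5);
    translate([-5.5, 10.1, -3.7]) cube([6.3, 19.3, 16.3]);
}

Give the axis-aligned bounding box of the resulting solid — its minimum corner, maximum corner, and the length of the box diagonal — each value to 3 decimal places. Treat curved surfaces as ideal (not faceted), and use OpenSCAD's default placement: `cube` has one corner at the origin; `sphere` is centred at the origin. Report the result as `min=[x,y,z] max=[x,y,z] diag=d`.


A = translate([-5.5, 10.1, -3.7]) cube([6.3, 19.3, 16.3]) → bbox [-5.5,10.1,-3.7] .. [0.8,29.4,12.6]
B = sphere(r=8.5) → bbox [-8.5,-8.5,-8.5] .. [8.5,8.5,8.5]
lo = A.lo+B.lo = [-5.5-8.5, 10.1-8.5, -3.7-8.5] = [-14.000,1.600,-12.200]
hi = A.hi+B.hi = [0.8+8.5, 29.4+8.5, 12.6+8.5] = [9.300,37.900,21.100]
diag = √(23.3²+36.3²+33.3²) = √2969.47 = 54.493

min=[-14.000,1.600,-12.200] max=[9.300,37.900,21.100] diag=54.493


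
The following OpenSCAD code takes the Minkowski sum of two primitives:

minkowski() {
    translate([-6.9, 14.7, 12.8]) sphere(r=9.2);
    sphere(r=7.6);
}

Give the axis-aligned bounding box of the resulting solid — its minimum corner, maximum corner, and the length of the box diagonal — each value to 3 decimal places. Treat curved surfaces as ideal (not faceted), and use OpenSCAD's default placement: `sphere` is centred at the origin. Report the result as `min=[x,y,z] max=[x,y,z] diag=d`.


A = translate([-6.9, 14.7, 12.8]) sphere(r=9.2) → bbox [-16.1,5.5,3.6] .. [2.3,23.9,22]
B = sphere(r=7.6) → bbox [-7.6,-7.6,-7.6] .. [7.6,7.6,7.6]
lo = A.lo+B.lo = [-16.1-7.6, 5.5-7.6, 3.6-7.6] = [-23.700,-2.100,-4.000]
hi = A.hi+B.hi = [2.3+7.6, 23.9+7.6, 22+7.6] = [9.900,31.500,29.600]
diag = √(33.6²+33.6²+33.6²) = √3386.88 = 58.197

min=[-23.700,-2.100,-4.000] max=[9.900,31.500,29.600] diag=58.197


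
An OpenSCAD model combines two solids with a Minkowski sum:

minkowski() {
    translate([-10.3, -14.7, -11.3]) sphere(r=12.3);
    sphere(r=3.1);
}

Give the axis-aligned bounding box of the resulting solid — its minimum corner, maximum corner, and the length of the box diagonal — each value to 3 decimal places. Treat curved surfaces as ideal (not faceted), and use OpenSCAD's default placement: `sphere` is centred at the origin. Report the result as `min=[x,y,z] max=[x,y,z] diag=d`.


min=[-25.700,-30.100,-26.700] max=[5.100,0.700,4.100] diag=53.347

A = translate([-10.3, -14.7, -11.3]) sphere(r=12.3) → bbox [-22.6,-27,-23.6] .. [2,-2.4,1]
B = sphere(r=3.1) → bbox [-3.1,-3.1,-3.1] .. [3.1,3.1,3.1]
lo = A.lo+B.lo = [-22.6-3.1, -27-3.1, -23.6-3.1] = [-25.700,-30.100,-26.700]
hi = A.hi+B.hi = [2+3.1, -2.4+3.1, 1+3.1] = [5.100,0.700,4.100]
diag = √(30.8²+30.8²+30.8²) = √2845.92 = 53.347


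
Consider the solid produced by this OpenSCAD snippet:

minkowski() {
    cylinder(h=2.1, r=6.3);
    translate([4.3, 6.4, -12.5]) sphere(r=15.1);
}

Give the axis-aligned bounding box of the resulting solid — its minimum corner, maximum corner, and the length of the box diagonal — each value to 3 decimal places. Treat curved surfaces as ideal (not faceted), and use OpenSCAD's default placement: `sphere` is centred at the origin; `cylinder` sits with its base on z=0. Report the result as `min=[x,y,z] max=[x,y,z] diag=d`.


min=[-17.100,-15.000,-27.600] max=[25.700,27.800,4.700] diag=68.607

A = translate([4.3, 6.4, -12.5]) sphere(r=15.1) → bbox [-10.8,-8.7,-27.6] .. [19.4,21.5,2.6]
B = cylinder(h=2.1, r=6.3) → bbox [-6.3,-6.3,0] .. [6.3,6.3,2.1]
lo = A.lo+B.lo = [-10.8-6.3, -8.7-6.3, -27.6+0] = [-17.100,-15.000,-27.600]
hi = A.hi+B.hi = [19.4+6.3, 21.5+6.3, 2.6+2.1] = [25.700,27.800,4.700]
diag = √(42.8²+42.8²+32.3²) = √4706.97 = 68.607


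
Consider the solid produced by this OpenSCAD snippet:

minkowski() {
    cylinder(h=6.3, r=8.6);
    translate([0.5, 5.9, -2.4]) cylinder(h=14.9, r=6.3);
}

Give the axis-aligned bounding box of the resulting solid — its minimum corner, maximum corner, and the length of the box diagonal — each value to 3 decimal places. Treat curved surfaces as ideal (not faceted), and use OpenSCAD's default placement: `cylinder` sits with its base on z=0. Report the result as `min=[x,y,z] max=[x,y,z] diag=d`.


min=[-14.400,-9.000,-2.400] max=[15.400,20.800,18.800] diag=47.175

A = translate([0.5, 5.9, -2.4]) cylinder(h=14.9, r=6.3) → bbox [-5.8,-0.4,-2.4] .. [6.8,12.2,12.5]
B = cylinder(h=6.3, r=8.6) → bbox [-8.6,-8.6,0] .. [8.6,8.6,6.3]
lo = A.lo+B.lo = [-5.8-8.6, -0.4-8.6, -2.4+0] = [-14.400,-9.000,-2.400]
hi = A.hi+B.hi = [6.8+8.6, 12.2+8.6, 12.5+6.3] = [15.400,20.800,18.800]
diag = √(29.8²+29.8²+21.2²) = √2225.52 = 47.175


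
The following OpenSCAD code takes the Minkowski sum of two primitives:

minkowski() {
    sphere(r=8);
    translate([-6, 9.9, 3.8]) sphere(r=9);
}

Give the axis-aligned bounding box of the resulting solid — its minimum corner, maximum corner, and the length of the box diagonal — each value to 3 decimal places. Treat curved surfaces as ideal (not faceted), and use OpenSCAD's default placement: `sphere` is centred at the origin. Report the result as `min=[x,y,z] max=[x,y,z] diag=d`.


min=[-23.000,-7.100,-13.200] max=[11.000,26.900,20.800] diag=58.890

A = translate([-6, 9.9, 3.8]) sphere(r=9) → bbox [-15,0.9,-5.2] .. [3,18.9,12.8]
B = sphere(r=8) → bbox [-8,-8,-8] .. [8,8,8]
lo = A.lo+B.lo = [-15-8, 0.9-8, -5.2-8] = [-23.000,-7.100,-13.200]
hi = A.hi+B.hi = [3+8, 18.9+8, 12.8+8] = [11.000,26.900,20.800]
diag = √(34²+34²+34²) = √3468 = 58.890


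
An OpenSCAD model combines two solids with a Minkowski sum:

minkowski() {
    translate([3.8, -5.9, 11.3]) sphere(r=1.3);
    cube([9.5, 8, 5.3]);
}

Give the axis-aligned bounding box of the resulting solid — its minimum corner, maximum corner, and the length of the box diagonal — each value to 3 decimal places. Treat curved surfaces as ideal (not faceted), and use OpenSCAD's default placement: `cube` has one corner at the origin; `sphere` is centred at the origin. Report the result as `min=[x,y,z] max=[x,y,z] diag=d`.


A = translate([3.8, -5.9, 11.3]) sphere(r=1.3) → bbox [2.5,-7.2,10] .. [5.1,-4.6,12.6]
B = cube([9.5, 8, 5.3]) → bbox [0,0,0] .. [9.5,8,5.3]
lo = A.lo+B.lo = [2.5+0, -7.2+0, 10+0] = [2.500,-7.200,10.000]
hi = A.hi+B.hi = [5.1+9.5, -4.6+8, 12.6+5.3] = [14.600,3.400,17.900]
diag = √(12.1²+10.6²+7.9²) = √321.18 = 17.921

min=[2.500,-7.200,10.000] max=[14.600,3.400,17.900] diag=17.921


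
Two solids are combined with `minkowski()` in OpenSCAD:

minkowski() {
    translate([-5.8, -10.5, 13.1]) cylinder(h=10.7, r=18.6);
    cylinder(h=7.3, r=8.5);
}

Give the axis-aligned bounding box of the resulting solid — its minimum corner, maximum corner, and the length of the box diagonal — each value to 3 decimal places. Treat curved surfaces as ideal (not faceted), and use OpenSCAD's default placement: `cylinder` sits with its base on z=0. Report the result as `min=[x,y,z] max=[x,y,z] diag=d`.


A = translate([-5.8, -10.5, 13.1]) cylinder(h=10.7, r=18.6) → bbox [-24.4,-29.1,13.1] .. [12.8,8.1,23.8]
B = cylinder(h=7.3, r=8.5) → bbox [-8.5,-8.5,0] .. [8.5,8.5,7.3]
lo = A.lo+B.lo = [-24.4-8.5, -29.1-8.5, 13.1+0] = [-32.900,-37.600,13.100]
hi = A.hi+B.hi = [12.8+8.5, 8.1+8.5, 23.8+7.3] = [21.300,16.600,31.100]
diag = √(54.2²+54.2²+18²) = √6199.28 = 78.736

min=[-32.900,-37.600,13.100] max=[21.300,16.600,31.100] diag=78.736
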